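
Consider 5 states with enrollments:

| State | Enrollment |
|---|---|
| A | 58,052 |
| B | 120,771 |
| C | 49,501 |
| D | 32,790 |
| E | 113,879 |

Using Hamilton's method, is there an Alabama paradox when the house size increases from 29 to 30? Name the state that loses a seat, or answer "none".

At 29 seats: A 4, B 9, C 4, D 3, E 9.
At 30 seats: A 5, B 10, C 4, D 2, E 9.
D drops from 3 to 2.

D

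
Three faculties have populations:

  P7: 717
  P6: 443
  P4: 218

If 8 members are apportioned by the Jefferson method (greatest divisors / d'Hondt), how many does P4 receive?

Standard divisor 1378/8 ≈ 172.25; standard quotas: P7 4.163, P6 2.572, P4 1.266.
Rounding down gives 4, 2, 1 = 7 seats, so the divisor must be adjusted.
With modified divisor 146: modified quotas P7 4.911, P6 3.034, P4 1.493.
Rounding down: P7 4, P6 3, P4 1 (total 8).
P4 receives 1.

1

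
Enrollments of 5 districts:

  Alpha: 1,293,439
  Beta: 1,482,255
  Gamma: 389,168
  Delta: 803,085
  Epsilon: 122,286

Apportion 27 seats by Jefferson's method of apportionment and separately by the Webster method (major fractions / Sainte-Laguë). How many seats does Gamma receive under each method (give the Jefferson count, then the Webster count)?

Jefferson: Alpha 9, Beta 11, Gamma 2, Delta 5, Epsilon 0.
Webster: Alpha 8, Beta 10, Gamma 3, Delta 5, Epsilon 1.
Gamma gets 2 under Jefferson and 3 under Webster.

2 and 3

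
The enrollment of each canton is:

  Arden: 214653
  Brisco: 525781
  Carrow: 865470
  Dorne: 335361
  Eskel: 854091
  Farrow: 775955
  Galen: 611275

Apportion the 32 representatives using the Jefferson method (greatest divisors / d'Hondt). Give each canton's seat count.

Standard divisor 4182586/32 ≈ 130705.812; standard quotas: Arden 1.642, Brisco 4.023, Carrow 6.622, Dorne 2.566, Eskel 6.534, Farrow 5.937, Galen 4.677.
Rounding down gives 1, 4, 6, 2, 6, 5, 4 = 28 seats, so the divisor must be adjusted.
With modified divisor 116900: modified quotas Arden 1.836, Brisco 4.498, Carrow 7.404, Dorne 2.869, Eskel 7.306, Farrow 6.638, Galen 5.229.
Rounding down: Arden 1, Brisco 4, Carrow 7, Dorne 2, Eskel 7, Farrow 6, Galen 5 (total 32).

Arden=1; Brisco=4; Carrow=7; Dorne=2; Eskel=7; Farrow=6; Galen=5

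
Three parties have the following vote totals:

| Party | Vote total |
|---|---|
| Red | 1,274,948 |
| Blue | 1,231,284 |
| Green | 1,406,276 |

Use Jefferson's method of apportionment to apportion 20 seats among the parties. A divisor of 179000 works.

With modified divisor 179000: modified quotas Red 7.123, Blue 6.879, Green 7.856.
Rounding down: Red 7, Blue 6, Green 7 (total 20).

Red=7; Blue=6; Green=7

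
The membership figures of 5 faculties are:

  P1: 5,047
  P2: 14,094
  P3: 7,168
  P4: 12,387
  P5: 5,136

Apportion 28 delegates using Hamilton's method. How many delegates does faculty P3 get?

5

The standard divisor is 43832/28 ≈ 1565.429.
Standard quotas: P1 3.2240, P2 9.0033, P3 4.5789, P4 7.9128, P5 3.2809.
Lower quotas: P1 3, P2 9, P3 4, P4 7, P5 3 (sum 26, leaving 2 seats).
Remainders in descending order: P4 0.9128, P3 0.5789, P5 0.2809, P1 0.2240, P2 0.0033.
The surplus seats go to P4, P3.
P3 receives 5.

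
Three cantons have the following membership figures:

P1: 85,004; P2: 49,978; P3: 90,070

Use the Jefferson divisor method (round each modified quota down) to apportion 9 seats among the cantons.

Standard divisor 225052/9 ≈ 25005.778; standard quotas: P1 3.399, P2 1.999, P3 3.602.
Rounding down gives 3, 1, 3 = 7 seats, so the divisor must be adjusted.
With modified divisor 21900: modified quotas P1 3.881, P2 2.282, P3 4.113.
Rounding down: P1 3, P2 2, P3 4 (total 9).

P1 3, P2 2, P3 4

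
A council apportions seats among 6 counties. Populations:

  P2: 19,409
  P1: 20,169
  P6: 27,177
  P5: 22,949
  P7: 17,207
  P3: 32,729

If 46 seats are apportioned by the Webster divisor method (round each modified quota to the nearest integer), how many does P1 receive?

Standard divisor 139640/46 ≈ 3035.652; standard quotas: P2 6.394, P1 6.644, P6 8.953, P5 7.560, P7 5.668, P3 10.782.
Rounding to the nearest integer gives 6, 7, 9, 8, 6, 11 = 47 seats, so the divisor must be adjusted.
With modified divisor 3080: modified quotas P2 6.302, P1 6.548, P6 8.824, P5 7.451, P7 5.587, P3 10.626.
Rounding to the nearest integer: P2 6, P1 7, P6 9, P5 7, P7 6, P3 11 (total 46).
P1 receives 7.

7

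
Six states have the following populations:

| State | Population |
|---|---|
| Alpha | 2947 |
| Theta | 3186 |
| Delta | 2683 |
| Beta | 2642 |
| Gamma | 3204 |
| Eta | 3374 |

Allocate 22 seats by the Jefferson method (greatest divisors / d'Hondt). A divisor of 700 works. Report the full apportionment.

With modified divisor 700: modified quotas Alpha 4.210, Theta 4.551, Delta 3.833, Beta 3.774, Gamma 4.577, Eta 4.820.
Rounding down: Alpha 4, Theta 4, Delta 3, Beta 3, Gamma 4, Eta 4 (total 22).

Alpha 4, Theta 4, Delta 3, Beta 3, Gamma 4, Eta 4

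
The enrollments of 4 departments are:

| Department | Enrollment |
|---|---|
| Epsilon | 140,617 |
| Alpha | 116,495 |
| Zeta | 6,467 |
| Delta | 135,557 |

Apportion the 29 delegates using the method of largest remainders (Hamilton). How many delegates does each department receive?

The standard divisor is 399136/29 ≈ 13763.31.
Standard quotas: Epsilon 10.2168, Alpha 8.4642, Zeta 0.4699, Delta 9.8492.
Lower quotas: Epsilon 10, Alpha 8, Zeta 0, Delta 9 (sum 27, leaving 2 seats).
Remainders in descending order: Delta 0.8492, Zeta 0.4699, Alpha 0.4642, Epsilon 0.2168.
Largest remainders: Delta, Zeta receive the extra seats.

Epsilon: 10, Alpha: 8, Zeta: 1, Delta: 10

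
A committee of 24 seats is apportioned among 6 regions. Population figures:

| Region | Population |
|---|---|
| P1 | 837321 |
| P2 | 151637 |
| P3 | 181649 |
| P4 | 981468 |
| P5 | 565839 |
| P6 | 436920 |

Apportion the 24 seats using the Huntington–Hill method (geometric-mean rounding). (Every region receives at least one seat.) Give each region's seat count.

With divisor 128823: modified quotas P1 6.500, P2 1.177, P3 1.410, P4 7.619, P5 4.392, P6 3.392.
Geometric-mean thresholds: P1 √(6·7)=6.481, P2 √(1·2)=1.414, P3 √(1·2)=1.414, P4 √(7·8)=7.483, P5 √(4·5)=4.472, P6 √(3·4)=3.464.
Each quota rounded against its threshold gives P1 7, P2 1, P3 1, P4 8, P5 4, P6 3 (total 24).

P1 7, P2 1, P3 1, P4 8, P5 4, P6 3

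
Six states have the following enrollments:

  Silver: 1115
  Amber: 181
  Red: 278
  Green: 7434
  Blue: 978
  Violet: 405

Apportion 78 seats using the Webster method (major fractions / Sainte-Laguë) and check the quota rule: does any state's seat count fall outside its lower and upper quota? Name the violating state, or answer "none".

Green

Standard quotas: Silver 8.370, Amber 1.359, Red 2.087, Green 55.803, Blue 7.341, Violet 3.040.
Webster allocation: Silver 8, Amber 1, Red 2, Green 57, Blue 7, Violet 3.
Green has quota 55.803 (lower 55, upper 56) but receives 57 — outside the quota interval.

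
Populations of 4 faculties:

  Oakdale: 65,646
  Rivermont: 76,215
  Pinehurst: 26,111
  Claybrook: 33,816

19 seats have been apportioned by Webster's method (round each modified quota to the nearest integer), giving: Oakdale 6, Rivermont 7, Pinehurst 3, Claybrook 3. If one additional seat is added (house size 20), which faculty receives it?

Rivermont

Priority for the next seat is population ÷ (current seats + 0.5).
Priorities: Oakdale 10099.385, Rivermont 10162.000, Pinehurst 7460.286, Claybrook 9661.714.
Highest priority: Rivermont.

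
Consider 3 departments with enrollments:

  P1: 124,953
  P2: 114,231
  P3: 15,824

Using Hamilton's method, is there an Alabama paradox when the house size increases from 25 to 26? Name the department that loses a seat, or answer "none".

At 25 seats: P1 12, P2 11, P3 2.
At 26 seats: P1 13, P2 12, P3 1.
P3 drops from 2 to 1.

P3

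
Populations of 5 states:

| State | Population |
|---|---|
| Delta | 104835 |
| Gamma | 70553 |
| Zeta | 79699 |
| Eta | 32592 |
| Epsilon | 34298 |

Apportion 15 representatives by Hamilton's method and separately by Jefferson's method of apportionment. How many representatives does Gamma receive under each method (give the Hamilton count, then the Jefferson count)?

3 and 4

Hamilton: Delta 5, Gamma 3, Zeta 4, Eta 1, Epsilon 2.
Jefferson: Delta 5, Gamma 4, Zeta 4, Eta 1, Epsilon 1.
Gamma gets 3 under Hamilton and 4 under Jefferson.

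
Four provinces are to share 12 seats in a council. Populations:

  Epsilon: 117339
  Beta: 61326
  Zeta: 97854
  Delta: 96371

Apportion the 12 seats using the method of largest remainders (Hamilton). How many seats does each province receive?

Epsilon: 4, Beta: 2, Zeta: 3, Delta: 3

Standard divisor: 372890 ÷ 12 ≈ 31074.167.
Standard quotas: Epsilon 3.7761, Beta 1.9735, Zeta 3.1490, Delta 3.1013.
Lower quotas: Epsilon 3, Beta 1, Zeta 3, Delta 3 (sum 10, leaving 2 seats).
Remainders in descending order: Beta 0.9735, Epsilon 0.7761, Zeta 0.1490, Delta 0.1013.
Largest remainders: Beta, Epsilon receive the extra seats.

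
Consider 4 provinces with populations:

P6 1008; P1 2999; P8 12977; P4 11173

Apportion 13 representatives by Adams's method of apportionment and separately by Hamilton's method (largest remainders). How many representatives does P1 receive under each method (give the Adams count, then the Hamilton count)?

Adams: P6 1, P1 2, P8 5, P4 5.
Hamilton: P6 1, P1 1, P8 6, P4 5.
P1 gets 2 under Adams and 1 under Hamilton.

2 and 1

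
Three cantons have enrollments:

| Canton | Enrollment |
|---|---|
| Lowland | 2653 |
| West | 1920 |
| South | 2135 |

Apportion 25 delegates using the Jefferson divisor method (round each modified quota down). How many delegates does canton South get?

Standard divisor 6708/25 ≈ 268.32; standard quotas: Lowland 9.887, West 7.156, South 7.957.
Rounding down gives 9, 7, 7 = 23 seats, so the divisor must be adjusted.
With modified divisor 250: modified quotas Lowland 10.612, West 7.680, South 8.540.
Rounding down: Lowland 10, West 7, South 8 (total 25).
South receives 8.

8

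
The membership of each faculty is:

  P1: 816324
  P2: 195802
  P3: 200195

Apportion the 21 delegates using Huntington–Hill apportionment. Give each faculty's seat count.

With divisor 57157: modified quotas P1 14.282, P2 3.426, P3 3.503.
Geometric-mean thresholds: P1 √(14·15)=14.491, P2 √(3·4)=3.464, P3 √(3·4)=3.464.
Each quota rounded against its threshold gives P1 14, P2 3, P3 4 (total 21).

P1: 14, P2: 3, P3: 4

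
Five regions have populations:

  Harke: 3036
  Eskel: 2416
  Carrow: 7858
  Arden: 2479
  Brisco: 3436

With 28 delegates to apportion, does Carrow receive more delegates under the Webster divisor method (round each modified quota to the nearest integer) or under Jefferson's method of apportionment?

Webster: Harke 4, Eskel 4, Carrow 11, Arden 4, Brisco 5.
Jefferson: Harke 4, Eskel 3, Carrow 12, Arden 4, Brisco 5.
Carrow gets 11 under Webster and 12 under Jefferson.

Jefferson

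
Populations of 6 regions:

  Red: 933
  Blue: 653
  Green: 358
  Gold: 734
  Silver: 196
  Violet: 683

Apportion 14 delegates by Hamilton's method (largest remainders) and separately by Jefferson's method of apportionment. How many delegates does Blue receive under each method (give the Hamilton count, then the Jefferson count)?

2 and 3

Hamilton: Red 4, Blue 2, Green 1, Gold 3, Silver 1, Violet 3.
Jefferson: Red 4, Blue 3, Green 1, Gold 3, Silver 0, Violet 3.
Blue gets 2 under Hamilton and 3 under Jefferson.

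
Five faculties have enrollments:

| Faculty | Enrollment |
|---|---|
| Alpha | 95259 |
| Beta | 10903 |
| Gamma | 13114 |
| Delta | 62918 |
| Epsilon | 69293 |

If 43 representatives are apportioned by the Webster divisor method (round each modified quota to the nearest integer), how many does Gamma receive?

2

Standard divisor 251487/43 ≈ 5848.535; standard quotas: Alpha 16.288, Beta 1.864, Gamma 2.242, Delta 10.758, Epsilon 11.848.
Rounding to the nearest integer gives Alpha 16, Beta 2, Gamma 2, Delta 11, Epsilon 12 — total 43, matching the house size, so no adjustment is needed.
Gamma receives 2.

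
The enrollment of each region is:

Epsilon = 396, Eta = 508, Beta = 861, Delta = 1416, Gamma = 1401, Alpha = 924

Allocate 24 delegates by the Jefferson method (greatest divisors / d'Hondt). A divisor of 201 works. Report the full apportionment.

Epsilon 1, Eta 2, Beta 4, Delta 7, Gamma 6, Alpha 4

With modified divisor 201: modified quotas Epsilon 1.970, Eta 2.527, Beta 4.284, Delta 7.045, Gamma 6.970, Alpha 4.597.
Rounding down: Epsilon 1, Eta 2, Beta 4, Delta 7, Gamma 6, Alpha 4 (total 24).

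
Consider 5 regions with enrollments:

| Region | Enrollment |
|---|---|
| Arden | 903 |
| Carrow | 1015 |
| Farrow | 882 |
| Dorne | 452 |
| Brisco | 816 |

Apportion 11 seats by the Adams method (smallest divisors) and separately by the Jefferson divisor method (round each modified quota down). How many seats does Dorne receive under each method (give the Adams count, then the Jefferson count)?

Adams: Arden 2, Carrow 3, Farrow 2, Dorne 2, Brisco 2.
Jefferson: Arden 3, Carrow 3, Farrow 2, Dorne 1, Brisco 2.
Dorne gets 2 under Adams and 1 under Jefferson.

2 and 1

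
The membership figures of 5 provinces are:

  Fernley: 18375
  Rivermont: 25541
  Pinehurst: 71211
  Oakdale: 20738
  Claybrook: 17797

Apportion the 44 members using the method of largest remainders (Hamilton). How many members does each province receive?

The standard divisor is 153662/44 ≈ 3492.318.
Standard quotas: Fernley 5.2615, Rivermont 7.3135, Pinehurst 20.3908, Oakdale 5.9382, Claybrook 5.0960.
Lower quotas: Fernley 5, Rivermont 7, Pinehurst 20, Oakdale 5, Claybrook 5 (sum 42, leaving 2 seats).
Remainders in descending order: Oakdale 0.9382, Pinehurst 0.3908, Rivermont 0.3135, Fernley 0.2615, Claybrook 0.0960.
The surplus seats go to Oakdale, Pinehurst.

Fernley=5, Rivermont=7, Pinehurst=21, Oakdale=6, Claybrook=5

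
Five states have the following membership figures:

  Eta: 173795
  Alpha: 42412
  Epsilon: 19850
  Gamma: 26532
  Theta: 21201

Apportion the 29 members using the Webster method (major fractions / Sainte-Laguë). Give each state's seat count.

Standard divisor 283790/29 ≈ 9785.862; standard quotas: Eta 17.760, Alpha 4.334, Epsilon 2.028, Gamma 2.711, Theta 2.166.
Rounding to the nearest integer gives Eta 18, Alpha 4, Epsilon 2, Gamma 3, Theta 2 — total 29, matching the house size, so no adjustment is needed.

Eta 18, Alpha 4, Epsilon 2, Gamma 3, Theta 2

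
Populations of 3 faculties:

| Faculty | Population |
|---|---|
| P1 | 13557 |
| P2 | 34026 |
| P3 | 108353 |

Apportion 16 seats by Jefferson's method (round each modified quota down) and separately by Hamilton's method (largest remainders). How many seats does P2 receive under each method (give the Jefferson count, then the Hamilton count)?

3 and 4

Jefferson: P1 1, P2 3, P3 12.
Hamilton: P1 1, P2 4, P3 11.
P2 gets 3 under Jefferson and 4 under Hamilton.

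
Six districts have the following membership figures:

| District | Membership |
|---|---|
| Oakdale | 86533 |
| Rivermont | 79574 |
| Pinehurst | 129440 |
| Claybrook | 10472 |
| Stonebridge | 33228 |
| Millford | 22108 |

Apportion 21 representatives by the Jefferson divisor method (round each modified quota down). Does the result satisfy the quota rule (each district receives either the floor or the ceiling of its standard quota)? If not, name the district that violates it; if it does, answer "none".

Standard quotas: Oakdale 5.029, Rivermont 4.624, Pinehurst 7.522, Claybrook 0.609, Stonebridge 1.931, Millford 1.285.
Jefferson allocation: Oakdale 5, Rivermont 5, Pinehurst 8, Claybrook 0, Stonebridge 2, Millford 1.
Every allocation lies between the lower and upper quota.

none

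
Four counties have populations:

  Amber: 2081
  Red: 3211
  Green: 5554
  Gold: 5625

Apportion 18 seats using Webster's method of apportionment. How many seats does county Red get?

Standard divisor 16471/18 ≈ 915.056; standard quotas: Amber 2.274, Red 3.509, Green 6.070, Gold 6.147.
Rounding to the nearest integer gives Amber 2, Red 4, Green 6, Gold 6 — total 18, matching the house size, so no adjustment is needed.
Red receives 4.

4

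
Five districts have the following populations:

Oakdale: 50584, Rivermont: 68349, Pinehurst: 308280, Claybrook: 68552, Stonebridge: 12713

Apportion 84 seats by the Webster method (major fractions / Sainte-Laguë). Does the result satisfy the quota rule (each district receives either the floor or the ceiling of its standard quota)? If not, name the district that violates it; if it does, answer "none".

Standard quotas: Oakdale 8.356, Rivermont 11.291, Pinehurst 50.928, Claybrook 11.325, Stonebridge 2.100.
Webster allocation: Oakdale 8, Rivermont 11, Pinehurst 52, Claybrook 11, Stonebridge 2.
Pinehurst has quota 50.928 (lower 50, upper 51) but receives 52 — outside the quota interval.

Pinehurst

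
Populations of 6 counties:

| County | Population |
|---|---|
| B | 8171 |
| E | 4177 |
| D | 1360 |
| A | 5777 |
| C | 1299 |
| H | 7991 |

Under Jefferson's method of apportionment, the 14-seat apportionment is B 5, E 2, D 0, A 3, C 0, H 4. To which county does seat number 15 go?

H

Priority for the next seat is population ÷ (current seats + 1).
Priorities: B 1361.833, E 1392.333, D 1360.000, A 1444.250, C 1299.000, H 1598.200.
Highest priority: H.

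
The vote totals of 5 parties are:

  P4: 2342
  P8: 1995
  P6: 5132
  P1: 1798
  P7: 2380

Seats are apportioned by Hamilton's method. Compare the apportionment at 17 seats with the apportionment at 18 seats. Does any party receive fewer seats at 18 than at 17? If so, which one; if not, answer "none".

At 17 seats: P4 3, P8 3, P6 6, P1 2, P7 3.
At 18 seats: P4 3, P8 3, P6 7, P1 2, P7 3.
No party's allocation decreased.

none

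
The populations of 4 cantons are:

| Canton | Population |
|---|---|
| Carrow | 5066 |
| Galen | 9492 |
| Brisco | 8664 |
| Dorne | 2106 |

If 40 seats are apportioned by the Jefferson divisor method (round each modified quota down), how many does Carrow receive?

8

Standard divisor 25328/40 ≈ 633.2; standard quotas: Carrow 8.001, Galen 14.991, Brisco 13.683, Dorne 3.326.
Rounding down gives 8, 14, 13, 3 = 38 seats, so the divisor must be adjusted.
With modified divisor 600: modified quotas Carrow 8.443, Galen 15.820, Brisco 14.440, Dorne 3.510.
Rounding down: Carrow 8, Galen 15, Brisco 14, Dorne 3 (total 40).
Carrow receives 8.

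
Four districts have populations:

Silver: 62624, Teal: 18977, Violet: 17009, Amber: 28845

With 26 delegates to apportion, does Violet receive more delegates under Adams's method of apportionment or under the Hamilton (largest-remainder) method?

Adams: Silver 12, Teal 4, Violet 4, Amber 6.
Hamilton: Silver 13, Teal 4, Violet 3, Amber 6.
Violet gets 4 under Adams and 3 under Hamilton.

Adams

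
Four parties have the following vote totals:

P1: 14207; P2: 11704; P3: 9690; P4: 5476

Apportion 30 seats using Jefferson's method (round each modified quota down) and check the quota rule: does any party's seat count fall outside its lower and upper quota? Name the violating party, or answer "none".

Standard quotas: P1 10.376, P2 8.548, P3 7.077, P4 3.999.
Jefferson allocation: P1 10, P2 9, P3 7, P4 4.
Every allocation lies between the lower and upper quota.

none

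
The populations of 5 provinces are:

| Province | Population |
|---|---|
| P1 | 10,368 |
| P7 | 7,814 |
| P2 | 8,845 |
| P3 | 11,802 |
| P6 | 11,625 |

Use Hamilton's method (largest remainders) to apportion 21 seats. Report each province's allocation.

Total 50454; standard divisor 50454/21 ≈ 2402.571.
Standard quotas: P1 4.3154, P7 3.2523, P2 3.6815, P3 4.9122, P6 4.8386.
Lower quotas: P1 4, P7 3, P2 3, P3 4, P6 4 (sum 18, leaving 3 seats).
Remainders in descending order: P3 0.9122, P6 0.8386, P2 0.6815, P1 0.3154, P7 0.2523.
The surplus seats go to P3, P6, P2.

P1: 4, P7: 3, P2: 4, P3: 5, P6: 5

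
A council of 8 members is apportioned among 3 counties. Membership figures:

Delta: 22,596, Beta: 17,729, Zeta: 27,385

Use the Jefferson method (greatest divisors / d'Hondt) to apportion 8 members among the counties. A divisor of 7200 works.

With modified divisor 7200: modified quotas Delta 3.138, Beta 2.462, Zeta 3.803.
Rounding down: Delta 3, Beta 2, Zeta 3 (total 8).

Delta=3; Beta=2; Zeta=3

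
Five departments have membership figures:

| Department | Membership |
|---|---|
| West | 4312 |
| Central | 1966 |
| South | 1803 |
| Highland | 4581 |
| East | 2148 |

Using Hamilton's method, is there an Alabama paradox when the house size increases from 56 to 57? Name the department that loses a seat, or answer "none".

Central

At 56 seats: West 16, Central 8, South 7, Highland 17, East 8.
At 57 seats: West 17, Central 7, South 7, Highland 18, East 8.
Central drops from 8 to 7.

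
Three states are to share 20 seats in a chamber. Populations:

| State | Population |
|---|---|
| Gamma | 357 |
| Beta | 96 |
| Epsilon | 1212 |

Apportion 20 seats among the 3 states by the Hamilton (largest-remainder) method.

Gamma=4, Beta=1, Epsilon=15

Standard divisor: 1665 ÷ 20 ≈ 83.25.
Standard quotas: Gamma 4.288, Beta 1.153, Epsilon 14.559.
Lower quotas: Gamma 4, Beta 1, Epsilon 14 (sum 19, leaving 1 seat).
Remainders in descending order: Epsilon 0.559, Gamma 0.288, Beta 0.153.
Largest remainder: Epsilon receives the extra seat.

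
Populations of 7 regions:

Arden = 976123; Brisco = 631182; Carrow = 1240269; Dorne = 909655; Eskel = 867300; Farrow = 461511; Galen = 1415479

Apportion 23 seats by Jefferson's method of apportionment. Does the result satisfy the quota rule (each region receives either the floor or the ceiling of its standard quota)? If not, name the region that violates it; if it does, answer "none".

none

Standard quotas: Arden 3.453, Brisco 2.233, Carrow 4.388, Dorne 3.218, Eskel 3.068, Farrow 1.633, Galen 5.007.
Jefferson allocation: Arden 4, Brisco 2, Carrow 5, Dorne 3, Eskel 3, Farrow 1, Galen 5.
Every allocation lies between the lower and upper quota.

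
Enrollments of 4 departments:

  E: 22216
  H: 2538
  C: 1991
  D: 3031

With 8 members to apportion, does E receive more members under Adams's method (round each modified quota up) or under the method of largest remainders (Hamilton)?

Adams: E 5, H 1, C 1, D 1.
Hamilton: E 6, H 1, C 0, D 1.
E gets 5 under Adams and 6 under Hamilton.

Hamilton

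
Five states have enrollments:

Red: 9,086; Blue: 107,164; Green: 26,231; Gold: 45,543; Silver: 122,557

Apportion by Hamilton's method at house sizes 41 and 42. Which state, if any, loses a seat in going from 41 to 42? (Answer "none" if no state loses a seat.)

At 41 seats: Red 1, Blue 14, Green 4, Gold 6, Silver 16.
At 42 seats: Red 1, Blue 14, Green 4, Gold 6, Silver 17.
No state's allocation decreased.

none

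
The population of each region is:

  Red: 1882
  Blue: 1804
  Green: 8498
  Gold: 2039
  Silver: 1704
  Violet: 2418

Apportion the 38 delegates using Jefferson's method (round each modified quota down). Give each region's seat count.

Red 4, Blue 4, Green 18, Gold 4, Silver 3, Violet 5

Standard divisor 18345/38 ≈ 482.763; standard quotas: Red 3.898, Blue 3.737, Green 17.603, Gold 4.224, Silver 3.530, Violet 5.009.
Rounding down gives 3, 3, 17, 4, 3, 5 = 35 seats, so the divisor must be adjusted.
With modified divisor 448.38: modified quotas Red 4.197, Blue 4.023, Green 18.953, Gold 4.547, Silver 3.800, Violet 5.393.
Rounding down: Red 4, Blue 4, Green 18, Gold 4, Silver 3, Violet 5 (total 38).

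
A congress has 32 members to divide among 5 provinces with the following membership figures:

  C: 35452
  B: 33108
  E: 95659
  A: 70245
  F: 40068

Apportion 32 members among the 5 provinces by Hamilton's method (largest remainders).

C: 4; B: 4; E: 11; A: 8; F: 5

The standard divisor is 274532/32 ≈ 8579.125.
Standard quotas: C 4.1324, B 3.8591, E 11.1502, A 8.1879, F 4.6704.
Lower quotas: C 4, B 3, E 11, A 8, F 4 (sum 30, leaving 2 seats).
Remainders in descending order: B 0.8591, F 0.6704, A 0.1879, E 0.1502, C 0.1324.
Largest remainders: B, F receive the extra seats.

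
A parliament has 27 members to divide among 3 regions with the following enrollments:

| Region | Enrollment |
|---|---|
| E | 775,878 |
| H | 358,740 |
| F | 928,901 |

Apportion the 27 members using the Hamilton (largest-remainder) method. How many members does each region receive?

E: 10; H: 5; F: 12

Total 2063519; standard divisor 2063519/27 ≈ 76426.63.
Standard quotas: E 10.1519, H 4.6939, F 12.1542.
Lower quotas: E 10, H 4, F 12 (sum 26, leaving 1 seat).
Remainders in descending order: H 0.6939, F 0.1542, E 0.1519.
Largest remainder: H receives the extra seat.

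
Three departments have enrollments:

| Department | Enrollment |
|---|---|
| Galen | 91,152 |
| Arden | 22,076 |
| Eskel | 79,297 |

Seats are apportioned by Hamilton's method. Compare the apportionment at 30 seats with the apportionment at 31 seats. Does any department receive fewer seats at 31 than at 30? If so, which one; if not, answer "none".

Arden

At 30 seats: Galen 14, Arden 4, Eskel 12.
At 31 seats: Galen 15, Arden 3, Eskel 13.
Arden drops from 4 to 3.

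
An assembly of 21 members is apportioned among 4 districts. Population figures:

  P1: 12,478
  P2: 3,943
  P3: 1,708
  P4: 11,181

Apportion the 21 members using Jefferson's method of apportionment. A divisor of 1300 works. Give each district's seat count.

P1: 9, P2: 3, P3: 1, P4: 8

With modified divisor 1300: modified quotas P1 9.598, P2 3.033, P3 1.314, P4 8.601.
Rounding down: P1 9, P2 3, P3 1, P4 8 (total 21).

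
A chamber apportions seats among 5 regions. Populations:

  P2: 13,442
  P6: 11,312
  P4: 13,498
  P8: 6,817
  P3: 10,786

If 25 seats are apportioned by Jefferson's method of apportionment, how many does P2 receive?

6

Standard divisor 55855/25 ≈ 2234.2; standard quotas: P2 6.016, P6 5.063, P4 6.042, P8 3.051, P3 4.828.
Rounding down gives 6, 5, 6, 3, 4 = 24 seats, so the divisor must be adjusted.
With modified divisor 2000: modified quotas P2 6.721, P6 5.656, P4 6.749, P8 3.409, P3 5.393.
Rounding down: P2 6, P6 5, P4 6, P8 3, P3 5 (total 25).
P2 receives 6.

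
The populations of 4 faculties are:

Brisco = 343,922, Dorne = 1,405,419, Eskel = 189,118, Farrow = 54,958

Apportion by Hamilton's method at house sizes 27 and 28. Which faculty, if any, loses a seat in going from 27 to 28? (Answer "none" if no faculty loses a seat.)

none

At 27 seats: Brisco 5, Dorne 19, Eskel 2, Farrow 1.
At 28 seats: Brisco 5, Dorne 20, Eskel 2, Farrow 1.
No faculty's allocation decreased.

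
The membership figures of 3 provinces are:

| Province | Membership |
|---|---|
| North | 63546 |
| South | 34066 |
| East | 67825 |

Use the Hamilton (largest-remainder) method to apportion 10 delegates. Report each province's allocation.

Standard divisor: 165437 ÷ 10 ≈ 16543.7.
Standard quotas: North 3.8411, South 2.0592, East 4.0997.
Lower quotas: North 3, South 2, East 4 (sum 9, leaving 1 seat).
Remainders in descending order: North 0.8411, East 0.0997, South 0.0592.
The surplus seat goes to North.

North=4; South=2; East=4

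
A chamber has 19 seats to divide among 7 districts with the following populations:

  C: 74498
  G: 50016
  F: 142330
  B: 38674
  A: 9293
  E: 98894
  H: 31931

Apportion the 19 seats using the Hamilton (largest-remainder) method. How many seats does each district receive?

Total 445636; standard divisor 445636/19 ≈ 23454.526.
Standard quotas: C 3.1763, G 2.1325, F 6.0683, B 1.6489, A 0.3962, E 4.2164, H 1.3614.
Lower quotas: C 3, G 2, F 6, B 1, A 0, E 4, H 1 (sum 17, leaving 2 seats).
Remainders in descending order: B 0.6489, A 0.3962, H 0.3614, E 0.2164, C 0.1763, G 0.1325, F 0.0683.
The surplus seats go to B, A.

C 3, G 2, F 6, B 2, A 1, E 4, H 1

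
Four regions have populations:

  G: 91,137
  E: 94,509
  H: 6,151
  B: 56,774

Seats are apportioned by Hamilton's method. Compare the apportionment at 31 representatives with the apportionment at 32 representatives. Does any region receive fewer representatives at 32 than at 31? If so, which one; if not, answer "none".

none

At 31 seats: G 11, E 12, H 1, B 7.
At 32 seats: G 12, E 12, H 1, B 7.
No region's allocation decreased.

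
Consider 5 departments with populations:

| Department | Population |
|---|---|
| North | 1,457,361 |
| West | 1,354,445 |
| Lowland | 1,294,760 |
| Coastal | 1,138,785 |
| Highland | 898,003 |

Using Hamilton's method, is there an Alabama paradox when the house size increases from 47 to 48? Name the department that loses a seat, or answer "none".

none

At 47 seats: North 11, West 10, Lowland 10, Coastal 9, Highland 7.
At 48 seats: North 11, West 11, Lowland 10, Coastal 9, Highland 7.
No department's allocation decreased.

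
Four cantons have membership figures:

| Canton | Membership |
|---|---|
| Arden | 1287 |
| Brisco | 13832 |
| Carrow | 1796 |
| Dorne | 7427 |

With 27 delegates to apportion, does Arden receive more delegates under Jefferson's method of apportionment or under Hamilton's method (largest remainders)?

Hamilton

Jefferson: Arden 1, Brisco 16, Carrow 2, Dorne 8.
Hamilton: Arden 2, Brisco 15, Carrow 2, Dorne 8.
Arden gets 1 under Jefferson and 2 under Hamilton.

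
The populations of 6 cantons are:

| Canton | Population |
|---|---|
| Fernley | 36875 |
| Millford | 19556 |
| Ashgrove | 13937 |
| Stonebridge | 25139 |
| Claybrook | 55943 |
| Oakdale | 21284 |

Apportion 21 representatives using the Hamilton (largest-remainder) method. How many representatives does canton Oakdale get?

The standard divisor is 172734/21 ≈ 8225.429.
Standard quotas: Fernley 4.4830, Millford 2.3775, Ashgrove 1.6944, Stonebridge 3.0563, Claybrook 6.8012, Oakdale 2.5876.
Lower quotas: Fernley 4, Millford 2, Ashgrove 1, Stonebridge 3, Claybrook 6, Oakdale 2 (sum 18, leaving 3 seats).
Remainders in descending order: Claybrook 0.8012, Ashgrove 0.6944, Oakdale 0.5876, Fernley 0.4830, Millford 0.3775, Stonebridge 0.0563.
Largest remainders: Claybrook, Ashgrove, Oakdale receive the extra seats.
Oakdale receives 3.

3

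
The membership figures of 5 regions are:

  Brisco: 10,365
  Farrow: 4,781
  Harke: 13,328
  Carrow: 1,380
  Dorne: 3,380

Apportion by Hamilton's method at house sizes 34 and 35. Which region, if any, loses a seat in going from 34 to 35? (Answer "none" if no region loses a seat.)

none

At 34 seats: Brisco 11, Farrow 5, Harke 14, Carrow 1, Dorne 3.
At 35 seats: Brisco 11, Farrow 5, Harke 14, Carrow 1, Dorne 4.
No region's allocation decreased.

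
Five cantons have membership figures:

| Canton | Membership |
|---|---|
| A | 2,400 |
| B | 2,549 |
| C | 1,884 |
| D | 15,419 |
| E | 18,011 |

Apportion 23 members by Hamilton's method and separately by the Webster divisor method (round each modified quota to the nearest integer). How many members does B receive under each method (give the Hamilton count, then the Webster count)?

2 and 1

Hamilton: A 1, B 2, C 1, D 9, E 10.
Webster: A 1, B 1, C 1, D 9, E 11.
B gets 2 under Hamilton and 1 under Webster.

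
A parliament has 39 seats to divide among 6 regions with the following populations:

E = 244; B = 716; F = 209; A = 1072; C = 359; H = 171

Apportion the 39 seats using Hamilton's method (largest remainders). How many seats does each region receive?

E 4; B 10; F 3; A 15; C 5; H 2

The standard divisor is 2771/39 ≈ 71.051.
Standard quotas: E 3.434, B 10.077, F 2.942, A 15.088, C 5.053, H 2.407.
Lower quotas: E 3, B 10, F 2, A 15, C 5, H 2 (sum 37, leaving 2 seats).
Remainders in descending order: F 0.942, E 0.434, H 0.407, A 0.088, B 0.077, C 0.053.
Largest remainders: F, E receive the extra seats.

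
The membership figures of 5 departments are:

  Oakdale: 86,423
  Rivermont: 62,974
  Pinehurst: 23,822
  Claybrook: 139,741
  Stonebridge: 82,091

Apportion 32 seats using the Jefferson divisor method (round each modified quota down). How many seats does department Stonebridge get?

Standard divisor 395051/32 ≈ 12345.344; standard quotas: Oakdale 7.000, Rivermont 5.101, Pinehurst 1.930, Claybrook 11.319, Stonebridge 6.650.
Rounding down gives 7, 5, 1, 11, 6 = 30 seats, so the divisor must be adjusted.
With modified divisor 11690: modified quotas Oakdale 7.393, Rivermont 5.387, Pinehurst 2.038, Claybrook 11.954, Stonebridge 7.022.
Rounding down: Oakdale 7, Rivermont 5, Pinehurst 2, Claybrook 11, Stonebridge 7 (total 32).
Stonebridge receives 7.

7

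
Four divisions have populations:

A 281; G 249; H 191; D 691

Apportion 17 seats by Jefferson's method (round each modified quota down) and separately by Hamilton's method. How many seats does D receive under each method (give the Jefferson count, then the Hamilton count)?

Jefferson: A 3, G 3, H 2, D 9.
Hamilton: A 4, G 3, H 2, D 8.
D gets 9 under Jefferson and 8 under Hamilton.

9 and 8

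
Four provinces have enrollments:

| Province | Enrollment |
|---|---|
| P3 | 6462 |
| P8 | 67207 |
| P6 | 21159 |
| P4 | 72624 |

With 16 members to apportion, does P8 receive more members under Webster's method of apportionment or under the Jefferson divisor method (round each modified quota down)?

Jefferson

Webster: P3 1, P8 6, P6 2, P4 7.
Jefferson: P3 0, P8 7, P6 2, P4 7.
P8 gets 6 under Webster and 7 under Jefferson.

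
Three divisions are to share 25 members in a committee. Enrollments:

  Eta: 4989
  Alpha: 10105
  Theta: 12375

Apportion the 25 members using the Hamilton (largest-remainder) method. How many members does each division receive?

The standard divisor is 27469/25 ≈ 1098.76.
Standard quotas: Eta 4.5406, Alpha 9.1967, Theta 11.2627.
Lower quotas: Eta 4, Alpha 9, Theta 11 (sum 24, leaving 1 seat).
Remainders in descending order: Eta 0.5406, Theta 0.2627, Alpha 0.1967.
Largest remainder: Eta receives the extra seat.

Eta 5, Alpha 9, Theta 11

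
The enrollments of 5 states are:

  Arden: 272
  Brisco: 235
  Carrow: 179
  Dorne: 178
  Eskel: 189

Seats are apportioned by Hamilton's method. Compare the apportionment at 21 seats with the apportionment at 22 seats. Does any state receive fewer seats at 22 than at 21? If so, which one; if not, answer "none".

none

At 21 seats: Arden 5, Brisco 5, Carrow 4, Dorne 3, Eskel 4.
At 22 seats: Arden 5, Brisco 5, Carrow 4, Dorne 4, Eskel 4.
No state's allocation decreased.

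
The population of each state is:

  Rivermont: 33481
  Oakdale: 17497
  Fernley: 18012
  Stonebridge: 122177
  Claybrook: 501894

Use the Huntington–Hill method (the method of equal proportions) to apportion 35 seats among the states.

With divisor 20088: modified quotas Rivermont 1.667, Oakdale 0.871, Fernley 0.897, Stonebridge 6.082, Claybrook 24.985.
Geometric-mean thresholds: Rivermont √(1·2)=1.414, Oakdale (min 1), Fernley (min 1), Stonebridge √(6·7)=6.481, Claybrook √(24·25)=24.495.
Each quota rounded against its threshold gives Rivermont 2, Oakdale 1, Fernley 1, Stonebridge 6, Claybrook 25 (total 35).

Rivermont=2; Oakdale=1; Fernley=1; Stonebridge=6; Claybrook=25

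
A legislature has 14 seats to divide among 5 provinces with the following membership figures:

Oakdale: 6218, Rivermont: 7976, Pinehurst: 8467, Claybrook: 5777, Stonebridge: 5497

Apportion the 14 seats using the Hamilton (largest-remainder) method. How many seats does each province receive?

The standard divisor is 33935/14 ≈ 2423.929.
Standard quotas: Oakdale 2.5653, Rivermont 3.2905, Pinehurst 3.4931, Claybrook 2.3833, Stonebridge 2.2678.
Lower quotas: Oakdale 2, Rivermont 3, Pinehurst 3, Claybrook 2, Stonebridge 2 (sum 12, leaving 2 seats).
Remainders in descending order: Oakdale 0.5653, Pinehurst 0.4931, Claybrook 0.3833, Rivermont 0.2905, Stonebridge 0.2678.
The surplus seats go to Oakdale, Pinehurst.

Oakdale 3, Rivermont 3, Pinehurst 4, Claybrook 2, Stonebridge 2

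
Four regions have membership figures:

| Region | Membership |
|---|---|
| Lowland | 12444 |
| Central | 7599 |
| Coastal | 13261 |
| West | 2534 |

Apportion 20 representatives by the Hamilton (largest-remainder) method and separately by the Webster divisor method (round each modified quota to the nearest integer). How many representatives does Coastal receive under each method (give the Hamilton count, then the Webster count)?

7 and 8

Hamilton: Lowland 7, Central 4, Coastal 7, West 2.
Webster: Lowland 7, Central 4, Coastal 8, West 1.
Coastal gets 7 under Hamilton and 8 under Webster.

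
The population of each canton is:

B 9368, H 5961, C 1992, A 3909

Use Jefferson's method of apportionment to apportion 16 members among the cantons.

Standard divisor 21230/16 ≈ 1326.875; standard quotas: B 7.060, H 4.493, C 1.501, A 2.946.
Rounding down gives 7, 4, 1, 2 = 14 seats, so the divisor must be adjusted.
With modified divisor 1180: modified quotas B 7.939, H 5.052, C 1.688, A 3.313.
Rounding down: B 7, H 5, C 1, A 3 (total 16).

B=7; H=5; C=1; A=3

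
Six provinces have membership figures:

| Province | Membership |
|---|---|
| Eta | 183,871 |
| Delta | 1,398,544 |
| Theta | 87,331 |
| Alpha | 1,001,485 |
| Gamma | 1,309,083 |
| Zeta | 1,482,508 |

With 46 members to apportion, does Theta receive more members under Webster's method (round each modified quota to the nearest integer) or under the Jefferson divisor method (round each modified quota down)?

Webster

Webster: Eta 2, Delta 12, Theta 1, Alpha 8, Gamma 11, Zeta 12.
Jefferson: Eta 1, Delta 12, Theta 0, Alpha 9, Gamma 11, Zeta 13.
Theta gets 1 under Webster and 0 under Jefferson.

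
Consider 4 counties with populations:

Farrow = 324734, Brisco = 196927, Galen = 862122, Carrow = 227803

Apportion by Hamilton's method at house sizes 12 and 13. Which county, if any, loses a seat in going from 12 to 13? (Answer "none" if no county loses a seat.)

At 12 seats: Farrow 2, Brisco 2, Galen 6, Carrow 2.
At 13 seats: Farrow 3, Brisco 1, Galen 7, Carrow 2.
Brisco drops from 2 to 1.

Brisco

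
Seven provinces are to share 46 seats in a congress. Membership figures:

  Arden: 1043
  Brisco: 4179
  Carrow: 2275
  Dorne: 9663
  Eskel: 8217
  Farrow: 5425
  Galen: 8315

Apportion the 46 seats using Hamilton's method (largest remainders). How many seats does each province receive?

The standard divisor is 39117/46 ≈ 850.37.
Standard quotas: Arden 1.2265, Brisco 4.9143, Carrow 2.6753, Dorne 11.3633, Eskel 9.6629, Farrow 6.3796, Galen 9.7781.
Lower quotas: Arden 1, Brisco 4, Carrow 2, Dorne 11, Eskel 9, Farrow 6, Galen 9 (sum 42, leaving 4 seats).
Remainders in descending order: Brisco 0.9143, Galen 0.7781, Carrow 0.6753, Eskel 0.6629, Farrow 0.3796, Dorne 0.3633, Arden 0.2265.
The surplus seats go to Brisco, Galen, Carrow, Eskel.

Arden 1, Brisco 5, Carrow 3, Dorne 11, Eskel 10, Farrow 6, Galen 10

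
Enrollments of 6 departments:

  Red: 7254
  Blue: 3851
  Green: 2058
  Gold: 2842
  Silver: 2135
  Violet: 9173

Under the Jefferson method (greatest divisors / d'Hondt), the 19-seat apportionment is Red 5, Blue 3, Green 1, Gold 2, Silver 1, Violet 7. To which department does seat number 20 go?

Red

Priority for the next seat is population ÷ (current seats + 1).
Priorities: Red 1209.000, Blue 962.750, Green 1029.000, Gold 947.333, Silver 1067.500, Violet 1146.625.
Highest priority: Red.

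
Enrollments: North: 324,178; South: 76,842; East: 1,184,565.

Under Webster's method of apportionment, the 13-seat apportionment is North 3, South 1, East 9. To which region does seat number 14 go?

East

Priority for the next seat is population ÷ (current seats + 0.5).
Priorities: North 92622.286, South 51228.000, East 124691.053.
Highest priority: East.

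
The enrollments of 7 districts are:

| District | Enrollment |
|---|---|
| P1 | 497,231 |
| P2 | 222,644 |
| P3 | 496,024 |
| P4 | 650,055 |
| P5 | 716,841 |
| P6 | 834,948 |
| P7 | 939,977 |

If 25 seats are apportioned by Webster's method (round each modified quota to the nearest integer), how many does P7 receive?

Standard divisor 4357720/25 ≈ 174308.8; standard quotas: P1 2.853, P2 1.277, P3 2.846, P4 3.729, P5 4.112, P6 4.790, P7 5.393.
Rounding to the nearest integer gives P1 3, P2 1, P3 3, P4 4, P5 4, P6 5, P7 5 — total 25, matching the house size, so no adjustment is needed.
P7 receives 5.

5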